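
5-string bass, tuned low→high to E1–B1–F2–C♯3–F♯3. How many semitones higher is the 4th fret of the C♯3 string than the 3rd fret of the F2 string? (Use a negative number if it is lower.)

C♯3 at fret 4 → F3 (MIDI 53); F2 at fret 3 → G♯2 (MIDI 44).
53 − 44 = 9, so the two pitches are 9 semitones apart.

9 semitones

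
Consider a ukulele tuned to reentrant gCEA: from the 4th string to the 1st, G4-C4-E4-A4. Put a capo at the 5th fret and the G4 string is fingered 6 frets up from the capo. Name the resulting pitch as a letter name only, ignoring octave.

The capo raises the open G4 by 5 semitones to C5; fretting 6 more gives G4 + 5 + 6 = G4 + 11 semitones, landing on F#.
(Also written Gb.)

F#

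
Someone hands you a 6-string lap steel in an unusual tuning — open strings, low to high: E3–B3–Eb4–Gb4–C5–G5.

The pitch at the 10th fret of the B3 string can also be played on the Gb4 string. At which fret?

B3 at fret 10 is B3 + 10 semitones = A4.
The open Gb4 string is 7 semitones above the open B3, so the same pitch on the Gb4 string lies at fret 10 − 7 = 3.

3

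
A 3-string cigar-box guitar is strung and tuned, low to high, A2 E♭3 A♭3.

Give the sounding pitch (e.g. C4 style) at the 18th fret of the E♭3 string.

A4

E♭3 is MIDI 51. Adding 18 gives 69, which is A4.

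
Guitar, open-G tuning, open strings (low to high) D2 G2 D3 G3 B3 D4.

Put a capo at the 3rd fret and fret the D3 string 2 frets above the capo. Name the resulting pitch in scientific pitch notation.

The capo raises the open D3 by 3 semitones to F3; fretting 2 more gives D3 + 3 + 2 = D3 + 5 semitones = G3.

G3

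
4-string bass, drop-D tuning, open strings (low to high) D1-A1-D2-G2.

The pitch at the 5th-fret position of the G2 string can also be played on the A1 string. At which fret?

Fret 5 on G2 is MIDI 43 + 5 = 48 (C3). On the A1 string (open MIDI 33), that pitch is 48 − 33 = fret 15.

15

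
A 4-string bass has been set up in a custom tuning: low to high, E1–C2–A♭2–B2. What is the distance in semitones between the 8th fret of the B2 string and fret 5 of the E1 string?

22 semitones

B2 at fret 8 → G3 (MIDI 55); E1 at fret 5 → A1 (MIDI 33).
55 − 33 = 22, so the two pitches are 22 semitones apart, with G3 the higher.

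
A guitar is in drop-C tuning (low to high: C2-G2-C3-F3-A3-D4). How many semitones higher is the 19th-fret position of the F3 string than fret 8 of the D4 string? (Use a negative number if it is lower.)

2 semitones

F3 at fret 19 → C5 (MIDI 72); D4 at fret 8 → A#4 (MIDI 70).
72 − 70 = 2, so the two pitches are 2 semitones apart.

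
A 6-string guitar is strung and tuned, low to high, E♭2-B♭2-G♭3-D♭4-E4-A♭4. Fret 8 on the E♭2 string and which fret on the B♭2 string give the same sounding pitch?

1

Fret 8 on E♭2 is MIDI 39 + 8 = 47 (B2). On the B♭2 string (open MIDI 46), that pitch is 47 − 46 = fret 1.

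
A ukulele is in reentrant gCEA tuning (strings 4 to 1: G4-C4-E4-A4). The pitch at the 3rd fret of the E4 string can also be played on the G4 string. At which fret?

E4 at fret 3 is E4 + 3 semitones = G4.
The open G4 string is 3 semitones above the open E4, so the same pitch on the G4 string lies at fret 3 − 3 = 0.

0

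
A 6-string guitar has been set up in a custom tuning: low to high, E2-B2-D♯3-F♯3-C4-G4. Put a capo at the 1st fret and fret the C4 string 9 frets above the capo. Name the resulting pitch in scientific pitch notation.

The capo raises the open C4 by 1 semitone to C♯4; fretting 9 more gives C4 + 1 + 9 = C4 + 10 semitones = A♯4.
(Also written B♭.)

A♯4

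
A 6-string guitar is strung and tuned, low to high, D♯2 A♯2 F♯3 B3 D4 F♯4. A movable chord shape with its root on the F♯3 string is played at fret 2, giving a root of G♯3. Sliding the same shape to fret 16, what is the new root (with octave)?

Moving from fret 2 to fret 16 shifts the root by 14 semitones.
G♯3 up 14 semitones is A♯4.

A♯4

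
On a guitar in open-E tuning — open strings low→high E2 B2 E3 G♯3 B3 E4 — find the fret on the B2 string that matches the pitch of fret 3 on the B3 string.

Fret 3 on B3 is MIDI 59 + 3 = 62 (D4). On the B2 string (open MIDI 47), that pitch is 62 − 47 = fret 15.

15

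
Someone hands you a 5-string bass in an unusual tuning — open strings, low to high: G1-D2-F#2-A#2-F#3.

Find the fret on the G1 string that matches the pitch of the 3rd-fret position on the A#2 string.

Fret 3 on A#2 is MIDI 46 + 3 = 49 (C#3). On the G1 string (open MIDI 31), that pitch is 49 − 31 = fret 18.

18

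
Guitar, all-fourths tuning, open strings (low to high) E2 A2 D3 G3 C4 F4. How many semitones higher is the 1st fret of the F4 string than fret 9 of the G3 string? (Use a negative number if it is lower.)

F4 at fret 1 → F#4 (MIDI 66); G3 at fret 9 → E4 (MIDI 64).
66 − 64 = 2, so the two pitches are 2 semitones apart.

2 semitones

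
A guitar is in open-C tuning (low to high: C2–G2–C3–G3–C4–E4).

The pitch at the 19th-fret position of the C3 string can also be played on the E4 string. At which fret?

3

Fret 19 on C3 is MIDI 48 + 19 = 67 (G4). On the E4 string (open MIDI 64), that pitch is 67 − 64 = fret 3.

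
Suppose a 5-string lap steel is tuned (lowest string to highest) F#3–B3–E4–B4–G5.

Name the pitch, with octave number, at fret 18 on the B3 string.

B3 is MIDI 59. Adding 18 gives 77, which is F5.

F5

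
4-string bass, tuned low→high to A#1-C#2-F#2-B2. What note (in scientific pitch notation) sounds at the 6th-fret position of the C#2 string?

G2

The open C#2 string plus 6 semitones: C#–D–D#–E–F–F#–G.
No B→C boundary is crossed, so the octave stays at 2.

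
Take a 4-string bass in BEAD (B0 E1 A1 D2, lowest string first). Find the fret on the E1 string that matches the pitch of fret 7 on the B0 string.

2

Fret 7 on B0 is MIDI 23 + 7 = 30 (F♯1). On the E1 string (open MIDI 28), that pitch is 30 − 28 = fret 2.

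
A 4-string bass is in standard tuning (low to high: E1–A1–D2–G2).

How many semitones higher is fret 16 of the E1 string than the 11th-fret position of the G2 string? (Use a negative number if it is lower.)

E1 at fret 16 → G#2 (MIDI 44); G2 at fret 11 → F#3 (MIDI 54).
44 − 54 = -10, so the two pitches are 10 semitones apart.

-10 semitones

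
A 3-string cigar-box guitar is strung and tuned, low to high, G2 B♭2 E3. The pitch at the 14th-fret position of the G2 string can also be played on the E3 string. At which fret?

5

G2 at fret 14 is G2 + 14 semitones = A3.
The open E3 string is 9 semitones above the open G2, so the same pitch on the E3 string lies at fret 14 − 9 = 5.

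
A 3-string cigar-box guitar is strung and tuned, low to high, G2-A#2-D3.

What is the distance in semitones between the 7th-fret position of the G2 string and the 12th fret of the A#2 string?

8 semitones

G2 at fret 7 → D3 (MIDI 50); A#2 at fret 12 → A#3 (MIDI 58).
50 − 58 = -8, so the two pitches are 8 semitones apart, with A#3 the higher.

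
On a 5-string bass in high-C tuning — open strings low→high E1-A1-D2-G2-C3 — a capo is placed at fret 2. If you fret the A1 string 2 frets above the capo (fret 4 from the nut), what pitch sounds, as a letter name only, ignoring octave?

The capo raises the open A1 by 2 semitones to B1; fretting 2 more gives A1 + 2 + 2 = A1 + 4 semitones, landing on C♯.

C♯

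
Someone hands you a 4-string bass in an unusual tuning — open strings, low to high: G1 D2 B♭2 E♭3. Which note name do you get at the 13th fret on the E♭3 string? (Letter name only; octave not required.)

E

The open E♭3 string plus 13 semitones: Eb–E–F–Gb–…–D–Eb–E.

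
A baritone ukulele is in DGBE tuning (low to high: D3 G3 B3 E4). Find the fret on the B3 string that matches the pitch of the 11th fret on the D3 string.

D3 at fret 11 is D3 + 11 semitones = C#4.
The open B3 string is 9 semitones above the open D3, so the same pitch on the B3 string lies at fret 11 − 9 = 2.

2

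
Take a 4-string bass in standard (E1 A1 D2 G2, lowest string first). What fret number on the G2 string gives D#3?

8

D#3 is 8 semitones above the open G2 (G–G#–A–A#–B–C–C#–D–D#), so it sits at fret 8.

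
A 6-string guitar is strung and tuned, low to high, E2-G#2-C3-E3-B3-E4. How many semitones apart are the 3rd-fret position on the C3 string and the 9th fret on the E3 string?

10 semitones

C3 at fret 3 → D#3 (MIDI 51); E3 at fret 9 → C#4 (MIDI 61).
51 − 61 = -10, so the two pitches are 10 semitones apart, with C#4 the higher.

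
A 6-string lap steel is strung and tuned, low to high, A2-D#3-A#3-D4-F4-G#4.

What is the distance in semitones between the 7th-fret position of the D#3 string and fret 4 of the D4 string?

8 semitones

D#3 at fret 7 → A#3 (MIDI 58); D4 at fret 4 → F#4 (MIDI 66).
58 − 66 = -8, so the two pitches are 8 semitones apart, with F#4 the higher.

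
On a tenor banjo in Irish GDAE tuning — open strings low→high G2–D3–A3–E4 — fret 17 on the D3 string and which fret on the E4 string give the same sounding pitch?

3

D3 at fret 17 is D3 + 17 semitones = G4.
The open E4 string is 14 semitones above the open D3, so the same pitch on the E4 string lies at fret 17 − 14 = 3.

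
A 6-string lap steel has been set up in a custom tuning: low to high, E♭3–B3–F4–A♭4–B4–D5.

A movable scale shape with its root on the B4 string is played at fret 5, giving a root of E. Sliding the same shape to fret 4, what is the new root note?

E♭

Moving from fret 5 to fret 4 shifts the root by -1 semitone.
E down 1 semitone is E♭.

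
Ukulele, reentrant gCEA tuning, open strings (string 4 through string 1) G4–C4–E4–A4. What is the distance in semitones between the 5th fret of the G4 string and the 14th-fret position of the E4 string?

G4 at fret 5 → C5 (MIDI 72); E4 at fret 14 → F#5 (MIDI 78).
72 − 78 = -6, so the two pitches are 6 semitones apart, with F#5 the higher.

6 semitones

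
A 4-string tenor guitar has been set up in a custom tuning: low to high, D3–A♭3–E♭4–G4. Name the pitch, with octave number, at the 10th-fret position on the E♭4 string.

D♭5

The open E♭4 string plus 10 semitones: Eb–E–F–Gb–…–B–C–Db.
The walk passes from B into C once, so the octave number goes from 4 to 5.
(Equivalently spelled C♯5.)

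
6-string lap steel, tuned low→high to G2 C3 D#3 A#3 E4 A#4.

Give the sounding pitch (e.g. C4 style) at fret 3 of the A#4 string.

C#5

Each fret is one semitone, so A#4 + 3 = C#5.
(Equivalently spelled Db5.)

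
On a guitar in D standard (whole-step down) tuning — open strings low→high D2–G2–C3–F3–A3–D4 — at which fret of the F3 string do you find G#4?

G#4 is 15 semitones above the open F3 (F–F#–G–G#–…–F#–G–G#), so it sits at fret 15.

15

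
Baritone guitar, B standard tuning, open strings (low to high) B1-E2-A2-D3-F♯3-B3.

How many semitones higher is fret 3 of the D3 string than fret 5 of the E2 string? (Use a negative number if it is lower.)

8 semitones

D3 at fret 3 → F3 (MIDI 53); E2 at fret 5 → A2 (MIDI 45).
53 − 45 = 8, so the two pitches are 8 semitones apart.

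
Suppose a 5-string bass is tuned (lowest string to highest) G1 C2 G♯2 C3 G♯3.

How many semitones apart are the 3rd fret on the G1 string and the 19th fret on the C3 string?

G1 at fret 3 → A♯1 (MIDI 34); C3 at fret 19 → G4 (MIDI 67).
34 − 67 = -33, so the two pitches are 33 semitones apart, with G4 the higher.

33 semitones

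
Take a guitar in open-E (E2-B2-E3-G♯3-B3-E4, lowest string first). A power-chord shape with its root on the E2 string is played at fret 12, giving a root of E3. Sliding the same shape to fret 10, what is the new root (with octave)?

D3

Moving from fret 12 to fret 10 shifts the root by -2 semitones.
E3 down 2 semitones is D3.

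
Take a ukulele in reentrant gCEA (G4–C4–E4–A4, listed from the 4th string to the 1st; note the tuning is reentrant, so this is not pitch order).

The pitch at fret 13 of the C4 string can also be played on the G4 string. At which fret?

6

C4 at fret 13 is C4 + 13 semitones = C#5.
The open G4 string is 7 semitones above the open C4, so the same pitch on the G4 string lies at fret 13 − 7 = 6.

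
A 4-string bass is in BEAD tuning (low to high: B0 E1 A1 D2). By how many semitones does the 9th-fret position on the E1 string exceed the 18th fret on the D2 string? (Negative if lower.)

-19 semitones

E1 at fret 9 → C#2 (MIDI 37); D2 at fret 18 → G#3 (MIDI 56).
37 − 56 = -19, so the two pitches are 19 semitones apart.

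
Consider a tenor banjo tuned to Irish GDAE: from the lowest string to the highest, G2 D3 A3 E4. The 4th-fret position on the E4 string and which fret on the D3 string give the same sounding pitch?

18

E4 at fret 4 is E4 + 4 semitones = G#4.
The open D3 string is 14 semitones below the open E4, so the same pitch on the D3 string lies at fret 4 + 14 = 18.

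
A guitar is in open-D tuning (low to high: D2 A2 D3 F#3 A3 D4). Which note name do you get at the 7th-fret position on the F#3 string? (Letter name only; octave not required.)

C#

F#3 is MIDI 54. Adding 7 gives 61; 61 mod 12 = 1, i.e. C#.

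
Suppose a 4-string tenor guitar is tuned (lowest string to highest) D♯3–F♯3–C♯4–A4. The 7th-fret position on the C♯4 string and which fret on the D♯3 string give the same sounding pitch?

C♯4 at fret 7 is C♯4 + 7 semitones = G♯4.
The open D♯3 string is 10 semitones below the open C♯4, so the same pitch on the D♯3 string lies at fret 7 + 10 = 17.

17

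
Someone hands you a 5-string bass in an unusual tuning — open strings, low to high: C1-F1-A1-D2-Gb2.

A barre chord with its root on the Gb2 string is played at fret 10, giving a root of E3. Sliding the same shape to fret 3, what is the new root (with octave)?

A2

Moving from fret 10 to fret 3 shifts the root by -7 semitones.
E3 down 7 semitones is A2.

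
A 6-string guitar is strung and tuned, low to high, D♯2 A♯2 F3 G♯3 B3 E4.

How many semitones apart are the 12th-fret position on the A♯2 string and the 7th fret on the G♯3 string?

A♯2 at fret 12 → A♯3 (MIDI 58); G♯3 at fret 7 → D♯4 (MIDI 63).
58 − 63 = -5, so the two pitches are 5 semitones apart, with D♯4 the higher.

5 semitones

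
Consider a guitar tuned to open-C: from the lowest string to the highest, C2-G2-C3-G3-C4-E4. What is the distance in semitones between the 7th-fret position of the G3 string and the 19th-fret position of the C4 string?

G3 at fret 7 → D4 (MIDI 62); C4 at fret 19 → G5 (MIDI 79).
62 − 79 = -17, so the two pitches are 17 semitones apart, with G5 the higher.

17 semitones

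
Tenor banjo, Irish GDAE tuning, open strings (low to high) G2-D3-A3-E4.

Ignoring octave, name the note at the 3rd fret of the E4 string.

The open E4 string plus 3 semitones: E–F–F#–G.

G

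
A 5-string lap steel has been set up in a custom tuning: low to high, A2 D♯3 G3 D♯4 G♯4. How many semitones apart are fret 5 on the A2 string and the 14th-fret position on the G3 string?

19 semitones

A2 at fret 5 → D3 (MIDI 50); G3 at fret 14 → A4 (MIDI 69).
50 − 69 = -19, so the two pitches are 19 semitones apart, with A4 the higher.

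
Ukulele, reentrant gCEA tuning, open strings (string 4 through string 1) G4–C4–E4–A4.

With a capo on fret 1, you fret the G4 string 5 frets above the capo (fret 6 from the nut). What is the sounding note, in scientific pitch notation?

C♯5

The capo raises the open G4 by 1 semitone to G♯4; fretting 5 more gives G4 + 1 + 5 = G4 + 6 semitones = C♯5.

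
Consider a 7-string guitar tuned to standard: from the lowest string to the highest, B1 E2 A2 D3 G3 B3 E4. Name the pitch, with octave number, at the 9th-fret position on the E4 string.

Each fret is one semitone, so E4 + 9 = C♯5.
(Equivalently spelled D♭5.)

C♯5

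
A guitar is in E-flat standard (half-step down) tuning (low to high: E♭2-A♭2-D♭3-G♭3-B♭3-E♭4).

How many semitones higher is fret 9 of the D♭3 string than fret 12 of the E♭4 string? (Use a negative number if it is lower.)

D♭3 at fret 9 → B♭3 (MIDI 58); E♭4 at fret 12 → E♭5 (MIDI 75).
58 − 75 = -17, so the two pitches are 17 semitones apart.

-17 semitones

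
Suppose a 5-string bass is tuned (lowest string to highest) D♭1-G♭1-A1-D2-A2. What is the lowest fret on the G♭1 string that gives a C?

From G♭1, count semitones up the chromatic scale until reaching C: Gb–G–Ab–A–Bb–B–C — 6 steps.

6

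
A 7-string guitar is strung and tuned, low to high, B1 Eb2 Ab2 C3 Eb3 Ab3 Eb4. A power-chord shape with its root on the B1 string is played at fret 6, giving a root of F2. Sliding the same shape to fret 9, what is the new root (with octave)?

Ab2

Moving from fret 6 to fret 9 shifts the root by 3 semitones.
F2 up 3 semitones is Ab2.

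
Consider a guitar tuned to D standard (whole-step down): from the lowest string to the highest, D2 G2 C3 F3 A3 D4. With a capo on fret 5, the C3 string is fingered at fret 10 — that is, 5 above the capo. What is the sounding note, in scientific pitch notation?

A♯3

The capo raises the open C3 by 5 semitones to F3; fretting 5 more gives C3 + 5 + 5 = C3 + 10 semitones = A♯3.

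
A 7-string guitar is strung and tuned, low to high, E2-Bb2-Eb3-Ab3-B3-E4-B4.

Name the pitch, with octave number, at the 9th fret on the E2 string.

E2 is MIDI 40. Adding 9 gives 49, which is Db3.

Db3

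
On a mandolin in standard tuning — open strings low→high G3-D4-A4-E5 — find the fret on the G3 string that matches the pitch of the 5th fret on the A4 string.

19

Fret 5 on A4 is MIDI 69 + 5 = 74 (D5). On the G3 string (open MIDI 55), that pitch is 74 − 55 = fret 19.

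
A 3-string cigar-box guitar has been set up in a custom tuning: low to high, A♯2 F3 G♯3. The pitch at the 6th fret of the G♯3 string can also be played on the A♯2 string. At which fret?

16

G♯3 at fret 6 is G♯3 + 6 semitones = D4.
The open A♯2 string is 10 semitones below the open G♯3, so the same pitch on the A♯2 string lies at fret 6 + 10 = 16.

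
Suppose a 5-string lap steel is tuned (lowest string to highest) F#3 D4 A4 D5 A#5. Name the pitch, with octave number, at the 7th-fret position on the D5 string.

A5

The open D5 string plus 7 semitones: D–D#–E–F–F#–G–G#–A.
No B→C boundary is crossed, so the octave stays at 5.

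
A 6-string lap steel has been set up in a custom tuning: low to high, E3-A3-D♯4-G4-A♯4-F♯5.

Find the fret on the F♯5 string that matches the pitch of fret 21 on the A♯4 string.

13

Fret 21 on A♯4 is MIDI 70 + 21 = 91 (G6). On the F♯5 string (open MIDI 78), that pitch is 91 − 78 = fret 13.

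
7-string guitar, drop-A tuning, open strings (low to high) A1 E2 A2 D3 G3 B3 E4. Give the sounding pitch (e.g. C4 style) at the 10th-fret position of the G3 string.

F4

G3 is MIDI 55. Adding 10 gives 65, which is F4.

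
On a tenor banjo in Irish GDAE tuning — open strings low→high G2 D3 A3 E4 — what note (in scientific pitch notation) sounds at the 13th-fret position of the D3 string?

D3 is MIDI 50. Adding 13 gives 63, which is D#4.

D#4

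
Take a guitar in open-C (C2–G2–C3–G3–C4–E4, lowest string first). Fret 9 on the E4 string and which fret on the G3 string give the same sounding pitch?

Fret 9 on E4 is MIDI 64 + 9 = 73 (C♯5). On the G3 string (open MIDI 55), that pitch is 73 − 55 = fret 18.

18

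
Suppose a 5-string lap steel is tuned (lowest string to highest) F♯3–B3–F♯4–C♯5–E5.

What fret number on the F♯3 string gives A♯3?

4

A♯3 is 4 semitones above the open F♯3 (F#–G–G#–A–A#), so it sits at fret 4.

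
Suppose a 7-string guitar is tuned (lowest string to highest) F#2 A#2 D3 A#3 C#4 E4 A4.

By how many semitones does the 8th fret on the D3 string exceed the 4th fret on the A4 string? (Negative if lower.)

-15 semitones

D3 at fret 8 → A#3 (MIDI 58); A4 at fret 4 → C#5 (MIDI 73).
58 − 73 = -15, so the two pitches are 15 semitones apart.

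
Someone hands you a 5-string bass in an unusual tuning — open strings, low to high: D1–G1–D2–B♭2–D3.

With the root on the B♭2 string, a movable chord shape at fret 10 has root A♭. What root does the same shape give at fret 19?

Moving from fret 10 to fret 19 shifts the root by 9 semitones.
A♭ up 9 semitones is F.

F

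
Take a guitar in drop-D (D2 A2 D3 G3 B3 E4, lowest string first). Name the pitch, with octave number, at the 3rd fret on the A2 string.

C3

Each fret is one semitone, so A2 + 3 = C3.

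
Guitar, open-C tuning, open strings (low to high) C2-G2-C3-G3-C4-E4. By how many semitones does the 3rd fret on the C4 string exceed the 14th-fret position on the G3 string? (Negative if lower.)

C4 at fret 3 → D#4 (MIDI 63); G3 at fret 14 → A4 (MIDI 69).
63 − 69 = -6, so the two pitches are 6 semitones apart.

-6 semitones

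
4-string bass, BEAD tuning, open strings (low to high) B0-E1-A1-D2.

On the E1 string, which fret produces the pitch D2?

D2 is 10 semitones above the open E1 (E–F–F#–G–…–C–C#–D), so it sits at fret 10.

10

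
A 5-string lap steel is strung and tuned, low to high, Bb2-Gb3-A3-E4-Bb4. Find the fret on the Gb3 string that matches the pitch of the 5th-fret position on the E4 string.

Fret 5 on E4 is MIDI 64 + 5 = 69 (A4). On the Gb3 string (open MIDI 54), that pitch is 69 − 54 = fret 15.

15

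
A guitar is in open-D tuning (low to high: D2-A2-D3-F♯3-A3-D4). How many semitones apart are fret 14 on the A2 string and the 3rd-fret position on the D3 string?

A2 at fret 14 → B3 (MIDI 59); D3 at fret 3 → F3 (MIDI 53).
59 − 53 = 6, so the two pitches are 6 semitones apart, with B3 the higher.

6 semitones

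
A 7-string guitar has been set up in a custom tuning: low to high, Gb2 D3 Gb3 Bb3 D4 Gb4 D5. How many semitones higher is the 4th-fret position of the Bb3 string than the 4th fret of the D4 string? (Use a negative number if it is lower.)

-4 semitones

Bb3 at fret 4 → D4 (MIDI 62); D4 at fret 4 → Gb4 (MIDI 66).
62 − 66 = -4, so the two pitches are 4 semitones apart.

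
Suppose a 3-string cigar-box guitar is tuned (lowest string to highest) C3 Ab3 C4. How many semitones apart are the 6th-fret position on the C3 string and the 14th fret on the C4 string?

C3 at fret 6 → Gb3 (MIDI 54); C4 at fret 14 → D5 (MIDI 74).
54 − 74 = -20, so the two pitches are 20 semitones apart, with D5 the higher.

20 semitones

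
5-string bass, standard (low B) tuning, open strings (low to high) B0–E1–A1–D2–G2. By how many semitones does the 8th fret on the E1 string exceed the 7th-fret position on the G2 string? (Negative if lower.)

E1 at fret 8 → C2 (MIDI 36); G2 at fret 7 → D3 (MIDI 50).
36 − 50 = -14, so the two pitches are 14 semitones apart.

-14 semitones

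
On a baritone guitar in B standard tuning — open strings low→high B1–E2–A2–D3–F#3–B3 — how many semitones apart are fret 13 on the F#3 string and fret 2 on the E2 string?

25 semitones

F#3 at fret 13 → G4 (MIDI 67); E2 at fret 2 → F#2 (MIDI 42).
67 − 42 = 25, so the two pitches are 25 semitones apart, with G4 the higher.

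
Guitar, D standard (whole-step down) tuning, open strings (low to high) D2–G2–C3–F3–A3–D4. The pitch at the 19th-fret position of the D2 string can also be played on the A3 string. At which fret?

D2 at fret 19 is D2 + 19 semitones = A3.
The open A3 string is 19 semitones above the open D2, so the same pitch on the A3 string lies at fret 19 − 19 = 0.

0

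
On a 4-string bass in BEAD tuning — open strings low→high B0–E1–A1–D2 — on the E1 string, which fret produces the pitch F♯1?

2

F♯1 is 2 semitones above the open E1 (E–F–F#), so it sits at fret 2.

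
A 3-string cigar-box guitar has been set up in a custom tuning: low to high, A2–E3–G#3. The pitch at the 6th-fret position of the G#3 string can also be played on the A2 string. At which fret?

17

Fret 6 on G#3 is MIDI 56 + 6 = 62 (D4). On the A2 string (open MIDI 45), that pitch is 62 − 45 = fret 17.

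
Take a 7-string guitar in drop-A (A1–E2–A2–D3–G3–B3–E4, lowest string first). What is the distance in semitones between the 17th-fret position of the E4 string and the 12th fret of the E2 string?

E4 at fret 17 → A5 (MIDI 81); E2 at fret 12 → E3 (MIDI 52).
81 − 52 = 29, so the two pitches are 29 semitones apart, with A5 the higher.

29 semitones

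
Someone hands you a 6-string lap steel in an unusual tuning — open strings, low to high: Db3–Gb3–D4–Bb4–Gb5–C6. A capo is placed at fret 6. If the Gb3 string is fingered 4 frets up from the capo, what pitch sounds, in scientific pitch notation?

The capo raises the open Gb3 by 6 semitones to C4; fretting 4 more gives Gb3 + 6 + 4 = Gb3 + 10 semitones = E4.

E4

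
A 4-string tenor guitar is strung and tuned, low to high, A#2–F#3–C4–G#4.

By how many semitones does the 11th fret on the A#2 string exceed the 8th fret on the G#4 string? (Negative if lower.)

A#2 at fret 11 → A3 (MIDI 57); G#4 at fret 8 → E5 (MIDI 76).
57 − 76 = -19, so the two pitches are 19 semitones apart.

-19 semitones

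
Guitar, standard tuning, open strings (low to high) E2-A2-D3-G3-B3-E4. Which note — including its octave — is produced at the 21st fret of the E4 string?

E4 is MIDI 64. Adding 21 gives 85, which is C#6.
(Equivalently spelled Db6.)

C#6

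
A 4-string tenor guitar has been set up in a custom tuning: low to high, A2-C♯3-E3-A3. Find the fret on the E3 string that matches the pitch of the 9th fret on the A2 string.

2

A2 at fret 9 is A2 + 9 semitones = F♯3.
The open E3 string is 7 semitones above the open A2, so the same pitch on the E3 string lies at fret 9 − 7 = 2.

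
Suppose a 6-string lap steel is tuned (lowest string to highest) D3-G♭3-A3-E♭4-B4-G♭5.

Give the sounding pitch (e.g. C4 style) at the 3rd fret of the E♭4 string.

G♭4

E♭4 is MIDI 63. Adding 3 gives 66, which is G♭4.
(Equivalently spelled F♯4.)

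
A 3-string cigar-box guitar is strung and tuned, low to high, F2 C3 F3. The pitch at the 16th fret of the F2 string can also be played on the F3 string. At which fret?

4

F2 at fret 16 is F2 + 16 semitones = A3.
The open F3 string is 12 semitones above the open F2, so the same pitch on the F3 string lies at fret 16 − 12 = 4.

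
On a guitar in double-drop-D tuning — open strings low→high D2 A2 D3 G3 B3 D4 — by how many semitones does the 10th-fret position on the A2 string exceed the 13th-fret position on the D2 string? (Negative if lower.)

4 semitones

A2 at fret 10 → G3 (MIDI 55); D2 at fret 13 → D#3 (MIDI 51).
55 − 51 = 4, so the two pitches are 4 semitones apart.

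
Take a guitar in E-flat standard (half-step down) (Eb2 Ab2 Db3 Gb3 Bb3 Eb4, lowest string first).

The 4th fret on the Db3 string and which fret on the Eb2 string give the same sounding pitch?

14

Fret 4 on Db3 is MIDI 49 + 4 = 53 (F3). On the Eb2 string (open MIDI 39), that pitch is 53 − 39 = fret 14.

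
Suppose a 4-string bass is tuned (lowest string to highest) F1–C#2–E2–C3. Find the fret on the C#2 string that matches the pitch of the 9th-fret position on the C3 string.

Fret 9 on C3 is MIDI 48 + 9 = 57 (A3). On the C#2 string (open MIDI 37), that pitch is 57 − 37 = fret 20.

20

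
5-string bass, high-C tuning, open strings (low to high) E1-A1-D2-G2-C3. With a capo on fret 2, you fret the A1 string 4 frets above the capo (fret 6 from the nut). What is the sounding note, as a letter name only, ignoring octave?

The capo raises the open A1 by 2 semitones to B1; fretting 4 more gives A1 + 2 + 4 = A1 + 6 semitones, landing on D♯.

D♯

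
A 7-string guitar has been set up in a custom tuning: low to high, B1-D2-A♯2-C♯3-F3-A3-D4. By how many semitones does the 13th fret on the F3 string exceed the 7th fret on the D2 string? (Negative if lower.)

F3 at fret 13 → F♯4 (MIDI 66); D2 at fret 7 → A2 (MIDI 45).
66 − 45 = 21, so the two pitches are 21 semitones apart.

21 semitones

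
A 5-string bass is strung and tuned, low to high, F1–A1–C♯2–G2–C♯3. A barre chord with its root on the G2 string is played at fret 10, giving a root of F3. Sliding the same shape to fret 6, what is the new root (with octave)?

Moving from fret 10 to fret 6 shifts the root by -4 semitones.
F3 down 4 semitones is C♯3.

C♯3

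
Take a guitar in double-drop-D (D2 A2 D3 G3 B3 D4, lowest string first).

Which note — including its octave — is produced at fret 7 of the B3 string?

The open B3 string plus 7 semitones: B–C–C#–D–D#–E–F–F#.
The walk passes from B into C once, so the octave number goes from 3 to 4.
(Equivalently spelled G♭4.)

F♯4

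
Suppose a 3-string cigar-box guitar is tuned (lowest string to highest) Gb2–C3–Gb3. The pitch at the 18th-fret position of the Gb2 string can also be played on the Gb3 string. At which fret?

Gb2 at fret 18 is Gb2 + 18 semitones = C4.
The open Gb3 string is 12 semitones above the open Gb2, so the same pitch on the Gb3 string lies at fret 18 − 12 = 6.

6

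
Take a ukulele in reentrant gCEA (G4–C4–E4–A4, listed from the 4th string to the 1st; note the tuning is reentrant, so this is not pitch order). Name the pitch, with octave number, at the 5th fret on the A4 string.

D5

The open A4 string plus 5 semitones: A–A#–B–C–C#–D.
The walk passes from B into C once, so the octave number goes from 4 to 5.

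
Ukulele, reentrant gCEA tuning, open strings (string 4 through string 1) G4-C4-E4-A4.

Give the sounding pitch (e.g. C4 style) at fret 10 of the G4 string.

Each fret is one semitone, so G4 + 10 = F5.

F5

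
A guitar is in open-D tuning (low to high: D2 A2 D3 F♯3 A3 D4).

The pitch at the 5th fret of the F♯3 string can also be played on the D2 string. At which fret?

21

F♯3 at fret 5 is F♯3 + 5 semitones = B3.
The open D2 string is 16 semitones below the open F♯3, so the same pitch on the D2 string lies at fret 5 + 16 = 21.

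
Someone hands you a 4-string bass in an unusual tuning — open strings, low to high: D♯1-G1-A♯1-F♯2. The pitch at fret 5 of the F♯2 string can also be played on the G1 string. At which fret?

F♯2 at fret 5 is F♯2 + 5 semitones = B2.
The open G1 string is 11 semitones below the open F♯2, so the same pitch on the G1 string lies at fret 5 + 11 = 16.

16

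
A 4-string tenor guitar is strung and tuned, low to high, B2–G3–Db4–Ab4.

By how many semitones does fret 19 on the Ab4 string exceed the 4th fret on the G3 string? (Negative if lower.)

Ab4 at fret 19 → Eb6 (MIDI 87); G3 at fret 4 → B3 (MIDI 59).
87 − 59 = 28, so the two pitches are 28 semitones apart.

28 semitones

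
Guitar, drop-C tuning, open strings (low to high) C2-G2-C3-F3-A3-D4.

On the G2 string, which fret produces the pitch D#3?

D#3 is 8 semitones above the open G2 (G–G#–A–A#–B–C–C#–D–D#), so it sits at fret 8.

8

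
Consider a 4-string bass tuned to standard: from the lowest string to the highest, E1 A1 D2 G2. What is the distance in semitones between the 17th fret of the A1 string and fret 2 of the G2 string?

5 semitones

A1 at fret 17 → D3 (MIDI 50); G2 at fret 2 → A2 (MIDI 45).
50 − 45 = 5, so the two pitches are 5 semitones apart, with D3 the higher.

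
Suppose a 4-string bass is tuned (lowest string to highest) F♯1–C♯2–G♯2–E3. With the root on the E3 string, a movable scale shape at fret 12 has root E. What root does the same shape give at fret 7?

Moving from fret 12 to fret 7 shifts the root by -5 semitones.
E down 5 semitones is B.

B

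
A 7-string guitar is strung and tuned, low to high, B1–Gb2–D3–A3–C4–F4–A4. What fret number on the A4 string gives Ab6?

23

Ab6 is 23 semitones above the open A4 (A–Bb–B–C–…–Gb–G–Ab), so it sits at fret 23.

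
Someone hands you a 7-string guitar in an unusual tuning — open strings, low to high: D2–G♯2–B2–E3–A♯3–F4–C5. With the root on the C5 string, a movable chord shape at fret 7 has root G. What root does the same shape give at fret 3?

Moving from fret 7 to fret 3 shifts the root by -4 semitones.
G down 4 semitones is D♯.

D♯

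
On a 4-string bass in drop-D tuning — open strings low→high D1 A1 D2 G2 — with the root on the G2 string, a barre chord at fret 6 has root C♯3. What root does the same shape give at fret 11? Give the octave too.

F♯3

Moving from fret 6 to fret 11 shifts the root by 5 semitones.
C♯3 up 5 semitones is F♯3.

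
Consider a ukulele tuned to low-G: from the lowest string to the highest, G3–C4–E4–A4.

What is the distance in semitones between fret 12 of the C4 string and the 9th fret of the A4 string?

6 semitones

C4 at fret 12 → C5 (MIDI 72); A4 at fret 9 → F#5 (MIDI 78).
72 − 78 = -6, so the two pitches are 6 semitones apart, with F#5 the higher.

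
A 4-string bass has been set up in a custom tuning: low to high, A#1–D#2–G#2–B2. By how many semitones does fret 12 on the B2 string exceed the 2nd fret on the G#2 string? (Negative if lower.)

B2 at fret 12 → B3 (MIDI 59); G#2 at fret 2 → A#2 (MIDI 46).
59 − 46 = 13, so the two pitches are 13 semitones apart.

13 semitones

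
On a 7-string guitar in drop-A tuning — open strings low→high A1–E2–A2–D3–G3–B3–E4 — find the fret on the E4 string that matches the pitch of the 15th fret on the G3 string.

6

Fret 15 on G3 is MIDI 55 + 15 = 70 (A#4). On the E4 string (open MIDI 64), that pitch is 70 − 64 = fret 6.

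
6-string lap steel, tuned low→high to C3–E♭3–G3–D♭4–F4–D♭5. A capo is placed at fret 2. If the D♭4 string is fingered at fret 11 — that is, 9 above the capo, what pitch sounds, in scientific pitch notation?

C5

The capo raises the open D♭4 by 2 semitones to E♭4; fretting 9 more gives D♭4 + 2 + 9 = D♭4 + 11 semitones = C5.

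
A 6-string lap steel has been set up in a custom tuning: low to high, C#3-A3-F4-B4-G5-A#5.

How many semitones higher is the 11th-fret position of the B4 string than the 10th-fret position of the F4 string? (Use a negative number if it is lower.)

B4 at fret 11 → A#5 (MIDI 82); F4 at fret 10 → D#5 (MIDI 75).
82 − 75 = 7, so the two pitches are 7 semitones apart.

7 semitones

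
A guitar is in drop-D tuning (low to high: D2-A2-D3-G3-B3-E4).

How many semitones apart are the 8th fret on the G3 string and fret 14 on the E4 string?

15 semitones

G3 at fret 8 → D♯4 (MIDI 63); E4 at fret 14 → F♯5 (MIDI 78).
63 − 78 = -15, so the two pitches are 15 semitones apart, with F♯5 the higher.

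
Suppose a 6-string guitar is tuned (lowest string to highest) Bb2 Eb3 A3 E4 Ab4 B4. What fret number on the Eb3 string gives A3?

A3 is 6 semitones above the open Eb3 (Eb–E–F–Gb–G–Ab–A), so it sits at fret 6.

6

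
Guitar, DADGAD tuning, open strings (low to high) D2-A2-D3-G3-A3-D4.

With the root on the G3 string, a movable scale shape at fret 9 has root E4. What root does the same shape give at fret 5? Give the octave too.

C4

Moving from fret 9 to fret 5 shifts the root by -4 semitones.
E4 down 4 semitones is C4.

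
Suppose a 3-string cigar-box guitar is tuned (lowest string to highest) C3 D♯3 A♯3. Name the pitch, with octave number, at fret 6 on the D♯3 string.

The open D♯3 string plus 6 semitones: D#–E–F–F#–G–G#–A.
No B→C boundary is crossed, so the octave stays at 3.

A3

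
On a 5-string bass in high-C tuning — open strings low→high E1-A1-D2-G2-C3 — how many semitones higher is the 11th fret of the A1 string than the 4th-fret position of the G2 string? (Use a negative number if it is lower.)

A1 at fret 11 → G♯2 (MIDI 44); G2 at fret 4 → B2 (MIDI 47).
44 − 47 = -3, so the two pitches are 3 semitones apart.

-3 semitones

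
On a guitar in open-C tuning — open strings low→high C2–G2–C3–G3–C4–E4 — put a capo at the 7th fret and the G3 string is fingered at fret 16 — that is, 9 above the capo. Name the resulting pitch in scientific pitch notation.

B4

The capo raises the open G3 by 7 semitones to D4; fretting 9 more gives G3 + 7 + 9 = G3 + 16 semitones = B4.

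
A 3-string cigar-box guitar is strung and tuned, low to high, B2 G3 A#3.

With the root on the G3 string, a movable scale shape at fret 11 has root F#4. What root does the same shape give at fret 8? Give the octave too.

D#4

Moving from fret 11 to fret 8 shifts the root by -3 semitones.
F#4 down 3 semitones is D#4.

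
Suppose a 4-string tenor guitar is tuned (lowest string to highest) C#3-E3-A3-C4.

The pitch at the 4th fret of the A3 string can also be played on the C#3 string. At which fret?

A3 at fret 4 is A3 + 4 semitones = C#4.
The open C#3 string is 8 semitones below the open A3, so the same pitch on the C#3 string lies at fret 4 + 8 = 12.

12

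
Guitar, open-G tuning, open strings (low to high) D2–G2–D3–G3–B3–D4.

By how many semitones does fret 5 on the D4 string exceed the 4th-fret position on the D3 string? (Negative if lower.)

13 semitones

D4 at fret 5 → G4 (MIDI 67); D3 at fret 4 → F#3 (MIDI 54).
67 − 54 = 13, so the two pitches are 13 semitones apart.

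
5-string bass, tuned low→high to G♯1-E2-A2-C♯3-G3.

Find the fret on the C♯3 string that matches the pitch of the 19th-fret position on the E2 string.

10

E2 at fret 19 is E2 + 19 semitones = B3.
The open C♯3 string is 9 semitones above the open E2, so the same pitch on the C♯3 string lies at fret 19 − 9 = 10.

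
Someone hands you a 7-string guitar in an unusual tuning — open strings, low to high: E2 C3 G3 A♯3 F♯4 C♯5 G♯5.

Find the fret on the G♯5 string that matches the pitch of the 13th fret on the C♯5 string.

C♯5 at fret 13 is C♯5 + 13 semitones = D6.
The open G♯5 string is 7 semitones above the open C♯5, so the same pitch on the G♯5 string lies at fret 13 − 7 = 6.

6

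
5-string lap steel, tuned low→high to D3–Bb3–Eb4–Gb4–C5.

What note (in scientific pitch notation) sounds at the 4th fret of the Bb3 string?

D4

The open Bb3 string plus 4 semitones: Bb–B–C–Db–D.
The walk passes from B into C once, so the octave number goes from 3 to 4.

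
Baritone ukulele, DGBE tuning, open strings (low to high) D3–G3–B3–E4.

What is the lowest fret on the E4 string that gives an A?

5

From E4, count semitones up the chromatic scale until reaching A: E–F–F#–G–G#–A — 5 steps.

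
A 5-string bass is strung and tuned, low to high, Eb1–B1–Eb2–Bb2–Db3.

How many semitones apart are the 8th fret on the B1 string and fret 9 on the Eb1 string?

B1 at fret 8 → G2 (MIDI 43); Eb1 at fret 9 → C2 (MIDI 36).
43 − 36 = 7, so the two pitches are 7 semitones apart, with G2 the higher.

7 semitones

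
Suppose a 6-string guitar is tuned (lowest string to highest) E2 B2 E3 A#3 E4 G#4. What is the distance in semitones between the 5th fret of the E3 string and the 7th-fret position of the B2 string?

E3 at fret 5 → A3 (MIDI 57); B2 at fret 7 → F#3 (MIDI 54).
57 − 54 = 3, so the two pitches are 3 semitones apart, with A3 the higher.

3 semitones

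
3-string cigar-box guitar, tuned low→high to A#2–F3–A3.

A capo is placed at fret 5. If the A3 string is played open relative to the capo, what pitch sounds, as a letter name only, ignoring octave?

D

The capo raises the open A3 by 5 semitones to D4; fretting 0 more gives A3 + 5 + 0 = A3 + 5 semitones, landing on D.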